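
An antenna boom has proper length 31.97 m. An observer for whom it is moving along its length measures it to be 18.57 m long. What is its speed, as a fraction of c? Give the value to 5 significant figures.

β ≈ 0.81401

γ = L₀/L = 31.97/18.57 = 1.721594
β = √(1 − 1/γ²) = 0.81401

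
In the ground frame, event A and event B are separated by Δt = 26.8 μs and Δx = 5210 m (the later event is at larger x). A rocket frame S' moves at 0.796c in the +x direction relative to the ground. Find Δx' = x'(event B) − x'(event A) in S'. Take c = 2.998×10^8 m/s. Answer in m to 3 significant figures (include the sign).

Δx' ≈ -1960 m

γ = 1/√(1 − 0.796²) = 1.6521
Δx' = γ(Δx − vΔt) = 1.6521 × (5210 m − 0.796×(2.998×10^8 m/s)×26.8×10^-6 s)
= 1.6521 × (-1185.6 m) = -1960 m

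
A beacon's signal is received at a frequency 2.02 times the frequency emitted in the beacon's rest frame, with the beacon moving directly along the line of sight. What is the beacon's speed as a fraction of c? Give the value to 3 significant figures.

β ≈ 0.606

f_obs/f_src = √((1+β)/(1−β)) = 2.02  ⇒  (1+β)/(1−β) = 4.0804
β = |1 − D²|/(1 + D²) = |1 − 4.0804|/(1 + 4.0804) = 0.606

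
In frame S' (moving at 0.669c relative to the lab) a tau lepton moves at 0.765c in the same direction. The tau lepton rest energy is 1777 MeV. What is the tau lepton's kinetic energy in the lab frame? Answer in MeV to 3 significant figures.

K ≈ 3840 MeV

u_lab = (0.765 + 0.669)/(1 + 0.765×0.669) = 0.948548
γ = 1/√(1 − 0.948548²) = 3.1582
K = (γ − 1)m₀c² = (3.1582 − 1) × 1777 = 2.1582 × 1777 = 3840 MeV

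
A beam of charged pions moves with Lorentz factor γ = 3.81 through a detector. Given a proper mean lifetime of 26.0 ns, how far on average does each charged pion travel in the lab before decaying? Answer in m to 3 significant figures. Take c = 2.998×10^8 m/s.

d ≈ 28.7 m

β = √(1 − 1/γ²) = √(1 − 1/3.81²) = 0.96494
Dilated lifetime: Δt = γτ₀ = 3.81 × 26.0 ns = 99.060 ns
d = vΔt = 0.96494c × 99.060 ns = 2.8929×10^8 m/s × 9.9060×10^-8 s = 28.7 m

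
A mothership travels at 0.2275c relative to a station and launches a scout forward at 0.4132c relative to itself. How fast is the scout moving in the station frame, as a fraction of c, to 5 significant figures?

Compose boost 2: (0.4132 + 0.2275)/(1 + 0.4132×0.2275) = 0.64070/1.094003 = 0.58565

u ≈ 0.58565c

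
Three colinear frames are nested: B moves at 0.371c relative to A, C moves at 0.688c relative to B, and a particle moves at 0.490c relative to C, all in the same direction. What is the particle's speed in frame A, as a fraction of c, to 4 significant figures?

Compose boost 2: (0.688 + 0.371)/(1 + 0.688×0.371) = 1.059/1.25525 = 0.843658
Compose boost 3: (0.490 + 0.843658)/(1 + 0.490×0.843658) = 1.33366/1.41339 = 0.9436

u ≈ 0.9436c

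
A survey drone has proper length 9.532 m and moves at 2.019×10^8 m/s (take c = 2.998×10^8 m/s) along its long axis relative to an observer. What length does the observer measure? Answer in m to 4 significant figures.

β = v/c = 2.019×10^8 / 2.998×10^8 = 0.673449
γ = 1/√(1 − 0.673449²) = 1.35275
Length contraction: L = L₀/γ = 9.532/1.35275 = 7.046 m

L ≈ 7.046 m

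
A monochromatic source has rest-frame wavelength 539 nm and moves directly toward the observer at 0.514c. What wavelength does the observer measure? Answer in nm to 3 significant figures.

Relativistic Doppler: λ_obs = λ_src √((1−β)/(1+β))
= 539 × √(0.48600/1.5140) = 539 × 0.56657 = 305 nm

λ_obs ≈ 305 nm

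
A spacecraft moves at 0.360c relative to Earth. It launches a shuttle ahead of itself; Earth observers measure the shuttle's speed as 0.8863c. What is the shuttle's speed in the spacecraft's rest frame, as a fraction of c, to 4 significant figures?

u' ≈ 0.7729c

Inverse velocity addition: u' = (u − v)/(1 − uv/c²)
= (0.8863 − 0.360)/(1 − 0.8863×0.360) = 0.5263/0.680932 = 0.7729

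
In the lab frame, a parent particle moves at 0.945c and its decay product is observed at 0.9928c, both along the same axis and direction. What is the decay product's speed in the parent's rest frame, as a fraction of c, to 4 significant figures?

Inverse velocity addition: u' = (u − v)/(1 − uv/c²)
= (0.9928 − 0.945)/(1 − 0.9928×0.945) = 0.04780/0.0618040 = 0.7734

u' ≈ 0.7734c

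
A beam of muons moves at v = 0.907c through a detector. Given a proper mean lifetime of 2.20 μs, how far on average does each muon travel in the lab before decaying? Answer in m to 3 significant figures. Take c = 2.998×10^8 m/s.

d ≈ 1420 m

γ = 1/√(1 − 0.907²) = 2.3746
Dilated lifetime: Δt = γτ₀ = 2.3746 × 2.20 μs = 5.2240 μs
d = vΔt = 0.907c × 5.2240 μs = 2.7192×10^8 m/s × 5.2240×10^-6 s = 1420 m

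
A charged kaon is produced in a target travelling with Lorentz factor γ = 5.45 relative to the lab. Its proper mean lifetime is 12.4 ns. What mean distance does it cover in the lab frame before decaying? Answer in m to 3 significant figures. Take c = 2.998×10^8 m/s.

β = √(1 − 1/γ²) = √(1 − 1/5.45²) = 0.98302
Dilated lifetime: Δt = γτ₀ = 5.45 × 12.4 ns = 67.580 ns
d = vΔt = 0.98302c × 67.580 ns = 2.9471×10^8 m/s × 6.7580×10^-8 s = 19.9 m

d ≈ 19.9 m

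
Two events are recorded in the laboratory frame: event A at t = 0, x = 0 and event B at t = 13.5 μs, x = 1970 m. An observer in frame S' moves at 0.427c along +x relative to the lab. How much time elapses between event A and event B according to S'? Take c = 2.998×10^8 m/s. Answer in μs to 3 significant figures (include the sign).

γ = 1/√(1 − 0.427²) = 1.1059
Δt' = γ(Δt − vΔx/c²) = 1.1059 × (13.5 μs − 0.427×1970 m / (2.998×10^8 m/s))
= 1.1059 × (10.694 μs) = 11.8 μs

Δt' ≈ 11.8 μs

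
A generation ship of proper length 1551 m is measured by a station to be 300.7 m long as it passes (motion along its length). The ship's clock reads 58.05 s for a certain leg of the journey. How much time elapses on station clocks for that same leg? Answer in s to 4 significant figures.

Δt ≈ 299.4 s

Length contraction ⇒ γ = L₀/L = 1551/300.7 = 5.15796
Time dilation: Δt = γτ₀ = 5.15796 × 58.05 s = 299.4 s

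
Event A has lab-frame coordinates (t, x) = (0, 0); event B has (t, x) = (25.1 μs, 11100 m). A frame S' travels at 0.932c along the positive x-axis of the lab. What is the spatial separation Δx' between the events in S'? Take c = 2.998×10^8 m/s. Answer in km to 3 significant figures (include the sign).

γ = 1/√(1 − 0.932²) = 2.7589
Δx' = γ(Δx − vΔt) = 2.7589 × (11100 m − 0.932×(2.998×10^8 m/s)×25.1×10^-6 s)
= 2.7589 × (4086.7 m) = 11.3 km

Δx' ≈ 11.3 km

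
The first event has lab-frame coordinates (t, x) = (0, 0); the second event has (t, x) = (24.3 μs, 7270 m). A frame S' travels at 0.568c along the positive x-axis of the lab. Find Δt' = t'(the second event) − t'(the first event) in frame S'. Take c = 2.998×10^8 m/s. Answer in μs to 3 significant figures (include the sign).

Δt' ≈ 12.8 μs

γ = 1/√(1 − 0.568²) = 1.2150
Δt' = γ(Δt − vΔx/c²) = 1.2150 × (24.3 μs − 0.568×7270 m / (2.998×10^8 m/s))
= 1.2150 × (10.526 μs) = 12.8 μs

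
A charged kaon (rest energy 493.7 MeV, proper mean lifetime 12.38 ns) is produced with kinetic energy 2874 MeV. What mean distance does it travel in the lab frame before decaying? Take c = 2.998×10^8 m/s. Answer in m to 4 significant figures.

d ≈ 25.04 m

γ = 1 + K/(m₀c²) = 1 + 2874/493.7 = 6.82135
β = √(1 − 1/γ²) = 0.989196
Dilated lifetime: γτ₀ = 6.82135 × 12.38 ns = 84.4483 ns
d = βc·γτ₀ = 0.989196 × (2.998×10^8 m/s) × 8.44483×10^-8 s = 25.04 m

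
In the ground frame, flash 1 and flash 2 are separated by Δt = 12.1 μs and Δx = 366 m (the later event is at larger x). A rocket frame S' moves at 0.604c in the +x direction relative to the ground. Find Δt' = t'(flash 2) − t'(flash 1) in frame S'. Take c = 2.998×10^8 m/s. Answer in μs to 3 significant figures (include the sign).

Δt' ≈ 14.3 μs

γ = 1/√(1 − 0.604²) = 1.2547
Δt' = γ(Δt − vΔx/c²) = 1.2547 × (12.1 μs − 0.604×366 m / (2.998×10^8 m/s))
= 1.2547 × (11.363 μs) = 14.3 μs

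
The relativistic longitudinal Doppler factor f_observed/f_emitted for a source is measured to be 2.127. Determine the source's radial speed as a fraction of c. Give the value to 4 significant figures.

β ≈ 0.6380

f_obs/f_src = √((1+β)/(1−β)) = 2.127  ⇒  (1+β)/(1−β) = 4.52413
β = |1 − D²|/(1 + D²) = |1 − 4.52413|/(1 + 4.52413) = 0.6380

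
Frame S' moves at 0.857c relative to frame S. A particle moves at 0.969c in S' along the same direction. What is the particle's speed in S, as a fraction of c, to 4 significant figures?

u ≈ 0.9976c

Relativistic velocity addition: u = (u' + v)/(1 + u'v/c²)
= (0.969 + 0.857)/(1 + 0.969×0.857) = 1.826/1.83043 = 0.9976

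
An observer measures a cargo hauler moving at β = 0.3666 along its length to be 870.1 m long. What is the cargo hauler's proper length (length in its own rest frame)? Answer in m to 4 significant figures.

L₀ ≈ 935.2 m

γ = 1/√(1 − 0.3666²) = 1.07483
L₀ = γL = 1.07483 × 870.1 = 935.2 m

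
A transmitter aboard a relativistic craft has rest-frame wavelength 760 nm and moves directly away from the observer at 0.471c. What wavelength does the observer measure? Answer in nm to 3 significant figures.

λ_obs ≈ 1270 nm

Relativistic Doppler: λ_obs = λ_src √((1+β)/(1−β))
= 760 × √(1.4710/0.52900) = 760 × 1.6675 = 1270 nm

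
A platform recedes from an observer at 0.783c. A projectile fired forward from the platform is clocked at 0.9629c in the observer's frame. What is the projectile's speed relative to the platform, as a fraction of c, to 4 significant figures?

Inverse velocity addition: u' = (u − v)/(1 − uv/c²)
= (0.9629 − 0.783)/(1 − 0.9629×0.783) = 0.1799/0.246049 = 0.7312

u' ≈ 0.7312c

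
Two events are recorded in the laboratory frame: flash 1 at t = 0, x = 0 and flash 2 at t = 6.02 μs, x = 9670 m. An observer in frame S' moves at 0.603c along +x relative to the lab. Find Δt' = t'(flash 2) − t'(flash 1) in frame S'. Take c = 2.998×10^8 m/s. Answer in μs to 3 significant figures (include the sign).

Δt' ≈ -16.8 μs

γ = 1/√(1 − 0.603²) = 1.2535
Δt' = γ(Δt − vΔx/c²) = 1.2535 × (6.02 μs − 0.603×9670 m / (2.998×10^8 m/s))
= 1.2535 × (-13.430 μs) = -16.8 μs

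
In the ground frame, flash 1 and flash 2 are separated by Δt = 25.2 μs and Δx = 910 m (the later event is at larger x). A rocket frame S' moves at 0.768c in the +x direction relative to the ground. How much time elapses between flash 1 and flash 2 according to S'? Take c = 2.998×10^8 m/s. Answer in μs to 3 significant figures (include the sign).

γ = 1/√(1 − 0.768²) = 1.5614
Δt' = γ(Δt − vΔx/c²) = 1.5614 × (25.2 μs − 0.768×910 m / (2.998×10^8 m/s))
= 1.5614 × (22.869 μs) = 35.7 μs

Δt' ≈ 35.7 μs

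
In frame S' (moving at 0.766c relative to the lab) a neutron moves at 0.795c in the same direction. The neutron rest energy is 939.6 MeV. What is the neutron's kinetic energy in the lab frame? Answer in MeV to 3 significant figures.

u_lab = (0.795 + 0.766)/(1 + 0.795×0.766) = 0.970186
γ = 1/√(1 − 0.970186²) = 4.1261
K = (γ − 1)m₀c² = (4.1261 − 1) × 939.6 = 3.1261 × 939.6 = 2940 MeV

K ≈ 2940 MeV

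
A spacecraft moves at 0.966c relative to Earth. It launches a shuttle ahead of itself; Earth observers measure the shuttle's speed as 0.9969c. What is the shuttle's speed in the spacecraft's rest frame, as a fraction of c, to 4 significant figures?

u' ≈ 0.8353c

Inverse velocity addition: u' = (u − v)/(1 − uv/c²)
= (0.9969 − 0.966)/(1 − 0.9969×0.966) = 0.03090/0.0369946 = 0.8353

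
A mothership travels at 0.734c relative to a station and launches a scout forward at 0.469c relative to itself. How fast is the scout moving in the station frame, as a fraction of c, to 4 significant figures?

u ≈ 0.8949c

Compose boost 2: (0.469 + 0.734)/(1 + 0.469×0.734) = 1.203/1.34425 = 0.8949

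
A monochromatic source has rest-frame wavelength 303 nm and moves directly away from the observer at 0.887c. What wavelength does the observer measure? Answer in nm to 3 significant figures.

λ_obs ≈ 1240 nm

Relativistic Doppler: λ_obs = λ_src √((1+β)/(1−β))
= 303 × √(1.8870/0.11300) = 303 × 4.0865 = 1240 nm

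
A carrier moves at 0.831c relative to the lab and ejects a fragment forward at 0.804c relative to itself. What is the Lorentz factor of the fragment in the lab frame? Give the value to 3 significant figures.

γ ≈ 5.04

u_lab = (0.804 + 0.831)/(1 + 0.804×0.831) = 1.635/1.66812 = 0.980143
γ = 1/√(1 − 0.980143²) = 5.04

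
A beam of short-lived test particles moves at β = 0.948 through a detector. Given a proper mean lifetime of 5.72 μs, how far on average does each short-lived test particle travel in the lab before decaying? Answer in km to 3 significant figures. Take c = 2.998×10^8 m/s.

d ≈ 5.11 km

γ = 1/√(1 − 0.948²) = 3.1420
Dilated lifetime: Δt = γτ₀ = 3.1420 × 5.72 μs = 17.972 μs
d = vΔt = 0.948c × 17.972 μs = 2.8421×10^8 m/s × 1.7972×10^-5 s = 5.11 km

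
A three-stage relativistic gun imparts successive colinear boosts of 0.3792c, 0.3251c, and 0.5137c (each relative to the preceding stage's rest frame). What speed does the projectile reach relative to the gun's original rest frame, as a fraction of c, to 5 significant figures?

u ≈ 0.86280c

Compose boost 2: (0.3251 + 0.3792)/(1 + 0.3251×0.3792) = 0.70430/1.123278 = 0.6270042
Compose boost 3: (0.5137 + 0.6270042)/(1 + 0.5137×0.6270042) = 1.140704/1.322092 = 0.86280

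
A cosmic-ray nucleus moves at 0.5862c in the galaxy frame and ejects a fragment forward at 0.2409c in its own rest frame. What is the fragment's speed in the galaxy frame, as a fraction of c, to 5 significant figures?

Compose boost 2: (0.2409 + 0.5862)/(1 + 0.2409×0.5862) = 0.82710/1.141216 = 0.72475

u ≈ 0.72475c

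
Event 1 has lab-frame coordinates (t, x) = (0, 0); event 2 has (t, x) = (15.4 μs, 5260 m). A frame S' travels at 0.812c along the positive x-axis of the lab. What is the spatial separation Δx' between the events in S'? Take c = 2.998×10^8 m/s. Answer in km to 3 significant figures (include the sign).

Δx' ≈ 2.59 km

γ = 1/√(1 − 0.812²) = 1.7133
Δx' = γ(Δx − vΔt) = 1.7133 × (5260 m − 0.812×(2.998×10^8 m/s)×15.4×10^-6 s)
= 1.7133 × (1511.1 m) = 2.59 km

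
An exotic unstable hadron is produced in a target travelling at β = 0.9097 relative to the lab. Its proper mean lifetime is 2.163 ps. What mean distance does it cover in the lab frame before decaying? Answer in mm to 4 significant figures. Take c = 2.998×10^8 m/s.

γ = 1/√(1 − 0.9097²) = 2.40809
Dilated lifetime: Δt = γτ₀ = 2.40809 × 2.163 ps = 5.20871 ps
d = vΔt = 0.9097c × 5.20871 ps = 2.72728×10^8 m/s × 5.20871×10^-12 s = 1.421 mm

d ≈ 1.421 mm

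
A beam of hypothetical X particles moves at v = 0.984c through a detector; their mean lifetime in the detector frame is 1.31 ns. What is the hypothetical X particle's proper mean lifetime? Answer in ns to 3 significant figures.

τ₀ ≈ 0.233 ns

γ = 1/√(1 − 0.984²) = 5.6127
Proper time: τ₀ = Δt/γ = 1.31/5.6127 = 0.233 ns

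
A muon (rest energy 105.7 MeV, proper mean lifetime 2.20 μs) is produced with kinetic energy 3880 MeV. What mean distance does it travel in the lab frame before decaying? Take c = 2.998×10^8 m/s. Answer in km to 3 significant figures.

γ = 1 + K/(m₀c²) = 1 + 3880/105.7 = 37.708
β = √(1 − 1/γ²) = 0.99965
Dilated lifetime: γτ₀ = 37.708 × 2.20 μs = 82.957 μs
d = βc·γτ₀ = 0.99965 × (2.998×10^8 m/s) × 8.2957×10^-5 s = 24.9 km

d ≈ 24.9 km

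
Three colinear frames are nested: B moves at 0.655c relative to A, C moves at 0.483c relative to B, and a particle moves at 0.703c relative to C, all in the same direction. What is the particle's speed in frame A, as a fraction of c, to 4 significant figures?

Compose boost 2: (0.483 + 0.655)/(1 + 0.483×0.655) = 1.138/1.31637 = 0.864502
Compose boost 3: (0.703 + 0.864502)/(1 + 0.703×0.864502) = 1.56750/1.60774 = 0.9750

u ≈ 0.9750c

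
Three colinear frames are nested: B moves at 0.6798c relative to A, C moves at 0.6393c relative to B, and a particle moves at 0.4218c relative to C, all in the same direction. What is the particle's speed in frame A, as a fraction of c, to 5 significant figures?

u ≈ 0.96646c

Compose boost 2: (0.6393 + 0.6798)/(1 + 0.6393×0.6798) = 1.3191/1.434596 = 0.9194922
Compose boost 3: (0.4218 + 0.9194922)/(1 + 0.4218×0.9194922) = 1.341292/1.387842 = 0.96646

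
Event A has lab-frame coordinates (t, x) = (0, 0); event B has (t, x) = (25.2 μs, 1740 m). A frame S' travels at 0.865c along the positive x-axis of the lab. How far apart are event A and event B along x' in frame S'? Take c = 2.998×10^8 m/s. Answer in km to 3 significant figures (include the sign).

γ = 1/√(1 − 0.865²) = 1.9929
Δx' = γ(Δx − vΔt) = 1.9929 × (1740 m − 0.865×(2.998×10^8 m/s)×25.2×10^-6 s)
= 1.9929 × (-4795.0 m) = -9.56 km

Δx' ≈ -9.56 km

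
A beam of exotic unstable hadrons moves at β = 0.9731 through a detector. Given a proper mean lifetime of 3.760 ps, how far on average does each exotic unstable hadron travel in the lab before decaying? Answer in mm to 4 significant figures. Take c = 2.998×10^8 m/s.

γ = 1/√(1 − 0.9731²) = 4.34060
Dilated lifetime: Δt = γτ₀ = 4.34060 × 3.760 ps = 16.3206 ps
d = vΔt = 0.9731c × 16.3206 ps = 2.91735×10^8 m/s × 1.63206×10^-11 s = 4.761 mm

d ≈ 4.761 mm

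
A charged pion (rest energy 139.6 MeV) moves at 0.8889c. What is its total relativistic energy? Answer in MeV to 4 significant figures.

E ≈ 304.7 MeV

γ = 1/√(1 − 0.8889²) = 2.18292
E = γm₀c² = 2.18292 × 139.6 MeV = 304.7 MeV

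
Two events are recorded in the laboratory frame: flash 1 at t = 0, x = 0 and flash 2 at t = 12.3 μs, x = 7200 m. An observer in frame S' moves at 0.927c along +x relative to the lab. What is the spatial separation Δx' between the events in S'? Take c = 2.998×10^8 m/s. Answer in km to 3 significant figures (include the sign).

γ = 1/√(1 − 0.927²) = 2.6662
Δx' = γ(Δx − vΔt) = 2.6662 × (7200 m − 0.927×(2.998×10^8 m/s)×12.3×10^-6 s)
= 2.6662 × (3781.7 m) = 10.1 km

Δx' ≈ 10.1 km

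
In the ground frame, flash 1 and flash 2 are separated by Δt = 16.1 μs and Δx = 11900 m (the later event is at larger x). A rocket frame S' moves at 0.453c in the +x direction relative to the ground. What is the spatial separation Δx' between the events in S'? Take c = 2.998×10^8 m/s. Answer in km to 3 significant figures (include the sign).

Δx' ≈ 10.9 km

γ = 1/√(1 − 0.453²) = 1.1217
Δx' = γ(Δx − vΔt) = 1.1217 × (11900 m − 0.453×(2.998×10^8 m/s)×16.1×10^-6 s)
= 1.1217 × (9713.5 m) = 10.9 km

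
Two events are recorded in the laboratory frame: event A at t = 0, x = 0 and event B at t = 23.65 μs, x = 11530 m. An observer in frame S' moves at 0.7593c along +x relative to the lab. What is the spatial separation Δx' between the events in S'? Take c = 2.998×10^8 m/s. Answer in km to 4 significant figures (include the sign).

γ = 1/√(1 − 0.7593²) = 1.53671
Δx' = γ(Δx − vΔt) = 1.53671 × (11530 m − 0.7593×(2.998×10^8 m/s)×23.65×10^-6 s)
= 1.53671 × (6146.36 m) = 9.445 km

Δx' ≈ 9.445 km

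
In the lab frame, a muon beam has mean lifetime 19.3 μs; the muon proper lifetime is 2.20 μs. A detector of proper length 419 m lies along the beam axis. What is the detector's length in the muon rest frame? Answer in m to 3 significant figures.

L ≈ 47.8 m

Time dilation ⇒ γ = Δt/τ₀ = 19.3/2.20 = 8.7727
Length contraction: L = L₀/γ = 419/8.7727 = 47.8 m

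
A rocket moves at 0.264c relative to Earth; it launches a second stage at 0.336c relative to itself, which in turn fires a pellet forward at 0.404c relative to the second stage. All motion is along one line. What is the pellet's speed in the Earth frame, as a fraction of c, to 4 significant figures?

Compose boost 2: (0.336 + 0.264)/(1 + 0.336×0.264) = 0.6000/1.08870 = 0.551114
Compose boost 3: (0.404 + 0.551114)/(1 + 0.404×0.551114) = 0.955114/1.22265 = 0.7812

u ≈ 0.7812c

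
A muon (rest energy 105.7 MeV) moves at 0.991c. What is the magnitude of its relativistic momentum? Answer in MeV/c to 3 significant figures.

p ≈ 783 MeV/c

γ = 1/√(1 − 0.991²) = 7.4704
p = γβm₀c = 7.4704 × 0.991 × 105.7 MeV/c = 783 MeV/c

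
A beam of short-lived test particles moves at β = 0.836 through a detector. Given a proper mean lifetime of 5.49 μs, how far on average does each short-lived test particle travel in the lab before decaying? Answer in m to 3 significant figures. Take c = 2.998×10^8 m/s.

d ≈ 2510 m

γ = 1/√(1 − 0.836²) = 1.8224
Dilated lifetime: Δt = γτ₀ = 1.8224 × 5.49 μs = 10.005 μs
d = vΔt = 0.836c × 10.005 μs = 2.5063×10^8 m/s × 1.0005×10^-5 s = 2510 m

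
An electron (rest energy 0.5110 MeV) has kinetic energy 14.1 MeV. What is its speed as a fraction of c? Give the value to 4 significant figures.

γ = 1 + K/(m₀c²) = 1 + 14.1/0.5110 = 28.5930
β = √(1 − 1/γ²) = 0.9994

β ≈ 0.9994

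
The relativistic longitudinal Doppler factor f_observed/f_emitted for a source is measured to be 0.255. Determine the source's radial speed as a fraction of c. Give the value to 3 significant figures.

f_obs/f_src = √((1−β)/(1+β)) = 0.255  ⇒  (1−β)/(1+β) = 0.065025
β = |1 − D²|/(1 + D²) = |1 − 0.065025|/(1 + 0.065025) = 0.878

β ≈ 0.878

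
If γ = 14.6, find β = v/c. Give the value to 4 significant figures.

β ≈ 0.9977

β = √(1 − 1/γ²) = √(1 − 1/14.6²) = √(0.995309) = 0.9977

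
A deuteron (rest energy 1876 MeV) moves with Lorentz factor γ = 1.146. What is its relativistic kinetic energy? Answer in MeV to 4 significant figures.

K ≈ 273.9 MeV

γ = 1.146 (given)
K = (γ − 1)m₀c² = (1.146 − 1) × 1876 MeV = 0.146000 × 1876 MeV = 273.9 MeV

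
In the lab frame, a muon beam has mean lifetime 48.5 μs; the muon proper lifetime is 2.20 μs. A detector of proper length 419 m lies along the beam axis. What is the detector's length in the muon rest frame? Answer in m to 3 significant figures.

Time dilation ⇒ γ = Δt/τ₀ = 48.5/2.20 = 22.045
Length contraction: L = L₀/γ = 419/22.045 = 19.0 m

L ≈ 19.0 m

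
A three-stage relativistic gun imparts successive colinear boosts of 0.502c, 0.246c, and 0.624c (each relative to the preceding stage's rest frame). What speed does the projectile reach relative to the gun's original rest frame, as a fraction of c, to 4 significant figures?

u ≈ 0.9112c

Compose boost 2: (0.246 + 0.502)/(1 + 0.246×0.502) = 0.7480/1.12349 = 0.665781
Compose boost 3: (0.624 + 0.665781)/(1 + 0.624×0.665781) = 1.28978/1.41545 = 0.9112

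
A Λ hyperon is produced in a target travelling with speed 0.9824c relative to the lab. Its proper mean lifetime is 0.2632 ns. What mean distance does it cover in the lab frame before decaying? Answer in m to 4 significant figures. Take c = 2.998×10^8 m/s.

d ≈ 0.4150 m

γ = 1/√(1 − 0.9824²) = 5.35363
Dilated lifetime: Δt = γτ₀ = 5.35363 × 0.2632 ns = 1.40907 ns
d = vΔt = 0.9824c × 1.40907 ns = 2.94524×10^8 m/s × 1.40907×10^-9 s = 0.4150 m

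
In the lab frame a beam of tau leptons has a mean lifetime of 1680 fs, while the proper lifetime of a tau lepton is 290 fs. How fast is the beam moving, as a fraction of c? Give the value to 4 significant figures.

γ = Δt/τ₀ = 1680/290 = 5.79310
β = √(1 − 1/γ²) = √(1 − 1/5.79310²) = 0.9850

β ≈ 0.9850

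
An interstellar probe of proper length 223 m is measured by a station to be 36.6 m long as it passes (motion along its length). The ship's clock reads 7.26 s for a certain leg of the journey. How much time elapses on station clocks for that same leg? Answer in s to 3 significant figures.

Δt ≈ 44.2 s

Length contraction ⇒ γ = L₀/L = 223/36.6 = 6.0929
Time dilation: Δt = γτ₀ = 6.0929 × 7.26 s = 44.2 s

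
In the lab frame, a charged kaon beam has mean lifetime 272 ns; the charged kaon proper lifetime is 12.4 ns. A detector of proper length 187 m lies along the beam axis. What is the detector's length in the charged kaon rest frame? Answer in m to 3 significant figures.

Time dilation ⇒ γ = Δt/τ₀ = 272/12.4 = 21.935
Length contraction: L = L₀/γ = 187/21.935 = 8.53 m

L ≈ 8.53 m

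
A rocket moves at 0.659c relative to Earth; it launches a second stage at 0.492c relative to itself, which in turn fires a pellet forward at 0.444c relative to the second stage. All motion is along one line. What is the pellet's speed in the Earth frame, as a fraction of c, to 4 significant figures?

u ≈ 0.9475c

Compose boost 2: (0.492 + 0.659)/(1 + 0.492×0.659) = 1.151/1.32423 = 0.869186
Compose boost 3: (0.444 + 0.869186)/(1 + 0.444×0.869186) = 1.31319/1.38592 = 0.9475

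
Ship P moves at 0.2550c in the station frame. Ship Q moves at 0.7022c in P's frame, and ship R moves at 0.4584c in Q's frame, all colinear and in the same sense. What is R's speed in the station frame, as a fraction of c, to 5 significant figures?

u ≈ 0.92573c

Compose boost 2: (0.7022 + 0.2550)/(1 + 0.7022×0.2550) = 0.95720/1.179061 = 0.8118325
Compose boost 3: (0.4584 + 0.8118325)/(1 + 0.4584×0.8118325) = 1.270232/1.372144 = 0.92573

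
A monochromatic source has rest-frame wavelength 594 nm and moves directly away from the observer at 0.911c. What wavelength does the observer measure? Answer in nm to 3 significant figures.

Relativistic Doppler: λ_obs = λ_src √((1+β)/(1−β))
= 594 × √(1.9110/0.089000) = 594 × 4.6338 = 2750 nm

λ_obs ≈ 2750 nm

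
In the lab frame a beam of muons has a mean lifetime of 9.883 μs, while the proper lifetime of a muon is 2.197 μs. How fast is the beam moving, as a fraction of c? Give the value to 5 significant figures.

γ = Δt/τ₀ = 9.883/2.197 = 4.498407
β = √(1 − 1/γ²) = √(1 − 1/4.498407²) = 0.97498

β ≈ 0.97498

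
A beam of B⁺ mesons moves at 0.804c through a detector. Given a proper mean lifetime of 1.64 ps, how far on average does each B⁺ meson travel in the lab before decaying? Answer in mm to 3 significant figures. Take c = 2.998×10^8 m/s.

γ = 1/√(1 − 0.804²) = 1.6817
Dilated lifetime: Δt = γτ₀ = 1.6817 × 1.64 ps = 2.7580 ps
d = vΔt = 0.804c × 2.7580 ps = 2.4104×10^8 m/s × 2.7580×10^-12 s = 0.665 mm

d ≈ 0.665 mm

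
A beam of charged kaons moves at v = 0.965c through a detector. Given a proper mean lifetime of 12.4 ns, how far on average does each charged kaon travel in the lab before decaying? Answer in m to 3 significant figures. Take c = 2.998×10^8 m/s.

γ = 1/√(1 − 0.965²) = 3.8132
Dilated lifetime: Δt = γτ₀ = 3.8132 × 12.4 ns = 47.283 ns
d = vΔt = 0.965c × 47.283 ns = 2.8931×10^8 m/s × 4.7283×10^-8 s = 13.7 m

d ≈ 13.7 m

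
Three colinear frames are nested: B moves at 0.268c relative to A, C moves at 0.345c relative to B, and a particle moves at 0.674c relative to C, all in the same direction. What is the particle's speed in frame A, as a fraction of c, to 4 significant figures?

Compose boost 2: (0.345 + 0.268)/(1 + 0.345×0.268) = 0.6130/1.09246 = 0.561119
Compose boost 3: (0.674 + 0.561119)/(1 + 0.674×0.561119) = 1.23512/1.37819 = 0.8962

u ≈ 0.8962c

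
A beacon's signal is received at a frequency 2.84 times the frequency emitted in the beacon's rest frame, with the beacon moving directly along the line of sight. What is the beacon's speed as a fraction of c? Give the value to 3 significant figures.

f_obs/f_src = √((1+β)/(1−β)) = 2.84  ⇒  (1+β)/(1−β) = 8.0656
β = |1 − D²|/(1 + D²) = |1 − 8.0656|/(1 + 8.0656) = 0.779

β ≈ 0.779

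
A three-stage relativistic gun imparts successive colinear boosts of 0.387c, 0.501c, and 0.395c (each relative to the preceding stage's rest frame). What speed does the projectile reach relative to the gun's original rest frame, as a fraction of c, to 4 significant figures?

u ≈ 0.8802c

Compose boost 2: (0.501 + 0.387)/(1 + 0.501×0.387) = 0.8880/1.19389 = 0.743789
Compose boost 3: (0.395 + 0.743789)/(1 + 0.395×0.743789) = 1.13879/1.29380 = 0.8802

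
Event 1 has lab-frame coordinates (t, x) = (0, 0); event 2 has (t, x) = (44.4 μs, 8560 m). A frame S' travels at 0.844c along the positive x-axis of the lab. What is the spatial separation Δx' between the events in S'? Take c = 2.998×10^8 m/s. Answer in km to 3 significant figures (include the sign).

γ = 1/√(1 − 0.844²) = 1.8645
Δx' = γ(Δx − vΔt) = 1.8645 × (8560 m − 0.844×(2.998×10^8 m/s)×44.4×10^-6 s)
= 1.8645 × (-2674.6 m) = -4.99 km

Δx' ≈ -4.99 km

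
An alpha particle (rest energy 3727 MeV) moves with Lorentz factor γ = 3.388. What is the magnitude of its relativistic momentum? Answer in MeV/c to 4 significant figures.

β = √(1 − 1/γ²) = √(1 − 1/3.388²) = 0.955448
p = γβm₀c = 3.388 × 0.955448 × 3727 MeV/c = 12060 MeV/c

p ≈ 12060 MeV/c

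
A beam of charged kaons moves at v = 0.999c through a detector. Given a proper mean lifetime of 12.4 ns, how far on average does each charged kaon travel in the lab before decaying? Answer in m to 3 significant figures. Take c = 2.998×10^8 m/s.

γ = 1/√(1 − 0.999²) = 22.366
Dilated lifetime: Δt = γτ₀ = 22.366 × 12.4 ns = 277.34 ns
d = vΔt = 0.999c × 277.34 ns = 2.9950×10^8 m/s × 2.7734×10^-7 s = 83.1 m

d ≈ 83.1 m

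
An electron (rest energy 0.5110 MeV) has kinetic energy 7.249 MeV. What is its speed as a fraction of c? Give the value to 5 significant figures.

β ≈ 0.99783

γ = 1 + K/(m₀c²) = 1 + 7.249/0.5110 = 15.18591
β = √(1 − 1/γ²) = 0.99783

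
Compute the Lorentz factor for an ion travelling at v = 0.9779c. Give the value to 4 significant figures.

γ = 1/√(1 − β²) = 1/√(1 − 0.9779²) = 1/√(0.0437116) = 4.783

γ ≈ 4.783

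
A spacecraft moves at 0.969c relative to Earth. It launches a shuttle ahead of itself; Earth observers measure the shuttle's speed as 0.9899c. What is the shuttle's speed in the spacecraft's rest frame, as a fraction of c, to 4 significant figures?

u' ≈ 0.5124c

Inverse velocity addition: u' = (u − v)/(1 − uv/c²)
= (0.9899 − 0.969)/(1 − 0.9899×0.969) = 0.02090/0.0407869 = 0.5124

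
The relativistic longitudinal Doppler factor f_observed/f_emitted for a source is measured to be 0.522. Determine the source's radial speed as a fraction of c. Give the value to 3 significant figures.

f_obs/f_src = √((1−β)/(1+β)) = 0.522  ⇒  (1−β)/(1+β) = 0.27248
β = |1 − D²|/(1 + D²) = |1 − 0.27248|/(1 + 0.27248) = 0.572

β ≈ 0.572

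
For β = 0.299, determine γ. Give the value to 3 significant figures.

γ = 1/√(1 − β²) = 1/√(1 − 0.299²) = 1/√(0.91060) = 1.05

γ ≈ 1.05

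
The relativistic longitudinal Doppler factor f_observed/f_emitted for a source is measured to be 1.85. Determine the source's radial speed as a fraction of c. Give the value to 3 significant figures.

f_obs/f_src = √((1+β)/(1−β)) = 1.85  ⇒  (1+β)/(1−β) = 3.4225
β = |1 − D²|/(1 + D²) = |1 − 3.4225|/(1 + 3.4225) = 0.548

β ≈ 0.548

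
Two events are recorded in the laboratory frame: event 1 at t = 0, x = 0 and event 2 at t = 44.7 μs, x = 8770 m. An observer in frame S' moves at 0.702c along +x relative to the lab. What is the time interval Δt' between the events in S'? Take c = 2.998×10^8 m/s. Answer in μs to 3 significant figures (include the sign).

γ = 1/√(1 − 0.702²) = 1.4041
Δt' = γ(Δt − vΔx/c²) = 1.4041 × (44.7 μs − 0.702×8770 m / (2.998×10^8 m/s))
= 1.4041 × (24.165 μs) = 33.9 μs

Δt' ≈ 33.9 μs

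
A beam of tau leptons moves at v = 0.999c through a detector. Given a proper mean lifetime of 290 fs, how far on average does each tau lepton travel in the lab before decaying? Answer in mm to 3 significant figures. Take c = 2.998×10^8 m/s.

γ = 1/√(1 − 0.999²) = 22.366
Dilated lifetime: Δt = γτ₀ = 22.366 × 290 fs = 6486.2 fs
d = vΔt = 0.999c × 6486.2 fs = 2.9950×10^8 m/s × 6.4862×10^-12 s = 1.94 mm

d ≈ 1.94 mm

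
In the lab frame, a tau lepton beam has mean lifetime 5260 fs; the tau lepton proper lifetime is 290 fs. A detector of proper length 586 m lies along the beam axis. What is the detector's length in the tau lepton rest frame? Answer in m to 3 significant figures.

L ≈ 32.3 m

Time dilation ⇒ γ = Δt/τ₀ = 5260/290 = 18.138
Length contraction: L = L₀/γ = 586/18.138 = 32.3 m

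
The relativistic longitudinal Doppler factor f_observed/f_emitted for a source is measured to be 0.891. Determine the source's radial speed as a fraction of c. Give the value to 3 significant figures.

f_obs/f_src = √((1−β)/(1+β)) = 0.891  ⇒  (1−β)/(1+β) = 0.79388
β = |1 − D²|/(1 + D²) = |1 − 0.79388|/(1 + 0.79388) = 0.115

β ≈ 0.115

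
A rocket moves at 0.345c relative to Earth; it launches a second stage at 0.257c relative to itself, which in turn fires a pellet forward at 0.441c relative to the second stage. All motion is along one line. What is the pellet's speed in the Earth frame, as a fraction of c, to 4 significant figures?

Compose boost 2: (0.257 + 0.345)/(1 + 0.257×0.345) = 0.6020/1.08866 = 0.552971
Compose boost 3: (0.441 + 0.552971)/(1 + 0.441×0.552971) = 0.993971/1.24386 = 0.7991

u ≈ 0.7991c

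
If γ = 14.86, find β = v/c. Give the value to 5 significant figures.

β = √(1 − 1/γ²) = √(1 − 1/14.86²) = √(0.9954714) = 0.99773

β ≈ 0.99773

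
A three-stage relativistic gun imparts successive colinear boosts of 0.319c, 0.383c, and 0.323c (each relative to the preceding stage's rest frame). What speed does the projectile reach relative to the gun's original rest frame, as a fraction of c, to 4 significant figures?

u ≈ 0.7891c

Compose boost 2: (0.383 + 0.319)/(1 + 0.383×0.319) = 0.7020/1.12218 = 0.625570
Compose boost 3: (0.323 + 0.625570)/(1 + 0.323×0.625570) = 0.948570/1.20206 = 0.7891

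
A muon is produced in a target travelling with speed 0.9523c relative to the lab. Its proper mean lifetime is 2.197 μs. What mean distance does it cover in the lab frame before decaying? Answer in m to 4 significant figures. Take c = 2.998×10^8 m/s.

d ≈ 2055 m

γ = 1/√(1 − 0.9523²) = 3.27693
Dilated lifetime: Δt = γτ₀ = 3.27693 × 2.197 μs = 7.19942 μs
d = vΔt = 0.9523c × 7.19942 μs = 2.85500×10^8 m/s × 7.19942×10^-6 s = 2055 m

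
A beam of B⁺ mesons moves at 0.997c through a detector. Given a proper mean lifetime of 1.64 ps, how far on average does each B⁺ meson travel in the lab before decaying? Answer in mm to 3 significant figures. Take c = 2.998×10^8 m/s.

d ≈ 6.33 mm

γ = 1/√(1 − 0.997²) = 12.920
Dilated lifetime: Δt = γτ₀ = 12.920 × 1.64 ps = 21.188 ps
d = vΔt = 0.997c × 21.188 ps = 2.9890×10^8 m/s × 2.1188×10^-11 s = 6.33 mm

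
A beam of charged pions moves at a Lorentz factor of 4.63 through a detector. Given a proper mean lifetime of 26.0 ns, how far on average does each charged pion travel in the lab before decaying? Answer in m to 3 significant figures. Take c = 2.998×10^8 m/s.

d ≈ 35.2 m

β = √(1 − 1/γ²) = √(1 − 1/4.63²) = 0.97640
Dilated lifetime: Δt = γτ₀ = 4.63 × 26.0 ns = 120.38 ns
d = vΔt = 0.97640c × 120.38 ns = 2.9272×10^8 m/s × 1.2038×10^-7 s = 35.2 m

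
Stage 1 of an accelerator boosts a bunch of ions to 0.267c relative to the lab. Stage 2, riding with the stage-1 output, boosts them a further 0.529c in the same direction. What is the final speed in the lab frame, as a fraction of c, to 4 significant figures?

Compose boost 2: (0.529 + 0.267)/(1 + 0.529×0.267) = 0.7960/1.14124 = 0.6975

u ≈ 0.6975c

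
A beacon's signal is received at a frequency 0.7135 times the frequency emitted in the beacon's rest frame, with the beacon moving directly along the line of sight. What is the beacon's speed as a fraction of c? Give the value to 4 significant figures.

β ≈ 0.3253

f_obs/f_src = √((1−β)/(1+β)) = 0.7135  ⇒  (1−β)/(1+β) = 0.509082
β = |1 − D²|/(1 + D²) = |1 − 0.509082|/(1 + 0.509082) = 0.3253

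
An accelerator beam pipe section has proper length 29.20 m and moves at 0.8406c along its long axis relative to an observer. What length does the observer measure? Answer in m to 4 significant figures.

L ≈ 15.82 m

γ = 1/√(1 − 0.8406²) = 1.84619
Length contraction: L = L₀/γ = 29.20/1.84619 = 15.82 m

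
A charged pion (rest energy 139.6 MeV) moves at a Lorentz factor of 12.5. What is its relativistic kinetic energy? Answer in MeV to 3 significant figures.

γ = 12.5 (given)
K = (γ − 1)m₀c² = (12.5 − 1) × 139.6 MeV = 11.500 × 139.6 MeV = 1610 MeV

K ≈ 1610 MeV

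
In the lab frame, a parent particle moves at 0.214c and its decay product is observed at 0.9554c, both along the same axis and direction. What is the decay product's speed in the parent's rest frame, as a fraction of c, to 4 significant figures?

Inverse velocity addition: u' = (u − v)/(1 − uv/c²)
= (0.9554 − 0.214)/(1 − 0.9554×0.214) = 0.7414/0.795544 = 0.9319

u' ≈ 0.9319c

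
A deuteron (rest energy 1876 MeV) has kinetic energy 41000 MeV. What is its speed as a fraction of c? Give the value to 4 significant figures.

γ = 1 + K/(m₀c²) = 1 + 41000/1876 = 22.8550
β = √(1 − 1/γ²) = 0.9990

β ≈ 0.9990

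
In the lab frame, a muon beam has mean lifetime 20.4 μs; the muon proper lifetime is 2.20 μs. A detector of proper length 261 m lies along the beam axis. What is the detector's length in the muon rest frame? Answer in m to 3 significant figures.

Time dilation ⇒ γ = Δt/τ₀ = 20.4/2.20 = 9.2727
Length contraction: L = L₀/γ = 261/9.2727 = 28.1 m

L ≈ 28.1 m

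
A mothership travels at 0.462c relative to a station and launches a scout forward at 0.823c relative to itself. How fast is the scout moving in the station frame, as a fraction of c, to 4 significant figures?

u ≈ 0.9310c

Compose boost 2: (0.823 + 0.462)/(1 + 0.823×0.462) = 1.285/1.38023 = 0.9310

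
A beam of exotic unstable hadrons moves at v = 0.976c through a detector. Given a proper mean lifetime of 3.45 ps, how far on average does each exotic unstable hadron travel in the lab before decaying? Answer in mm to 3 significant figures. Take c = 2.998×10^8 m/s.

γ = 1/√(1 − 0.976²) = 4.5920
Dilated lifetime: Δt = γτ₀ = 4.5920 × 3.45 ps = 15.842 ps
d = vΔt = 0.976c × 15.842 ps = 2.9260×10^8 m/s × 1.5842×10^-11 s = 4.64 mm

d ≈ 4.64 mm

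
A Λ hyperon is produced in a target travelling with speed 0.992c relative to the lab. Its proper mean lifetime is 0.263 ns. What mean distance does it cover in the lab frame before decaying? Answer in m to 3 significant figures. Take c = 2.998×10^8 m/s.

d ≈ 0.620 m

γ = 1/√(1 − 0.992²) = 7.9216
Dilated lifetime: Δt = γτ₀ = 7.9216 × 0.263 ns = 2.0834 ns
d = vΔt = 0.992c × 2.0834 ns = 2.9740×10^8 m/s × 2.0834×10^-9 s = 0.620 m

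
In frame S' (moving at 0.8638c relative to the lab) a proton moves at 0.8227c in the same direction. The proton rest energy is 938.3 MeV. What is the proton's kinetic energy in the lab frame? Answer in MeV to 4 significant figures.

K ≈ 4666 MeV

u_lab = (0.8227 + 0.8638)/(1 + 0.8227×0.8638) = 0.9858836
γ = 1/√(1 − 0.9858836²) = 5.97256
K = (γ − 1)m₀c² = (5.97256 − 1) × 938.3 = 4.97256 × 938.3 = 4666 MeV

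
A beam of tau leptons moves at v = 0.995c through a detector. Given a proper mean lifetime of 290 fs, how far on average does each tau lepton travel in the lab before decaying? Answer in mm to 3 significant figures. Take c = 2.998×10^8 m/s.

d ≈ 0.866 mm

γ = 1/√(1 − 0.995²) = 10.013
Dilated lifetime: Δt = γτ₀ = 10.013 × 290 fs = 2903.6 fs
d = vΔt = 0.995c × 2903.6 fs = 2.9830×10^8 m/s × 2.9036×10^-12 s = 0.866 mm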